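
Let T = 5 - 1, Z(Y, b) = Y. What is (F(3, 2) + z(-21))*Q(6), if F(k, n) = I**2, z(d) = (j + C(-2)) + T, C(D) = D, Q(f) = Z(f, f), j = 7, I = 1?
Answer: 60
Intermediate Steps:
T = 4
Q(f) = f
z(d) = 9 (z(d) = (7 - 2) + 4 = 5 + 4 = 9)
F(k, n) = 1 (F(k, n) = 1**2 = 1)
(F(3, 2) + z(-21))*Q(6) = (1 + 9)*6 = 10*6 = 60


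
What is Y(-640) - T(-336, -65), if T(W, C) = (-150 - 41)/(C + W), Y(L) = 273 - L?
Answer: 365922/401 ≈ 912.52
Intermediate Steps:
T(W, C) = -191/(C + W)
Y(-640) - T(-336, -65) = (273 - 1*(-640)) - (-191)/(-65 - 336) = (273 + 640) - (-191)/(-401) = 913 - (-191)*(-1)/401 = 913 - 1*191/401 = 913 - 191/401 = 365922/401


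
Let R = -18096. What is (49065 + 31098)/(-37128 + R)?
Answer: -8907/6136 ≈ -1.4516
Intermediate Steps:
(49065 + 31098)/(-37128 + R) = (49065 + 31098)/(-37128 - 18096) = 80163/(-55224) = 80163*(-1/55224) = -8907/6136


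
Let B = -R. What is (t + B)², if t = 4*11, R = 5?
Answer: 1521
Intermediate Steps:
t = 44
B = -5 (B = -1*5 = -5)
(t + B)² = (44 - 5)² = 39² = 1521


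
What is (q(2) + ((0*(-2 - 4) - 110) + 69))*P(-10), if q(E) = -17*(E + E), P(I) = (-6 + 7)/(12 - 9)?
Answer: -109/3 ≈ -36.333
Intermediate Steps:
P(I) = 1/3
q(E) = -34*E
(q(2) + ((0*(-2 - 4) - 110) + 69))*P(-10) = (-34*2 + ((0*(-2 - 4) - 110) + 69))*(1/3) = (-68 + ((0*(-6) - 110) + 69))*(1/3) = (-68 + ((0 - 110) + 69))*(1/3) = (-68 + (-110 + 69))*(1/3) = (-68 - 41)*(1/3) = -109*1/3 = -109/3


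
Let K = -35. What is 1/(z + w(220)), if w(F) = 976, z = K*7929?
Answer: -1/276539 ≈ -3.6161e-6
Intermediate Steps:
z = -277515 (z = -35*7929 = -277515)
1/(z + w(220)) = 1/(-277515 + 976) = 1/(-276539) = -1/276539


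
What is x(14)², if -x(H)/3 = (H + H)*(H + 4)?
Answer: 2286144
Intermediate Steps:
x(H) = -6*H*(4 + H) (x(H) = -3*(H + H)*(H + 4) = -3*2*H*(4 + H) = -6*H*(4 + H))
x(14)² = (-6*14*(4 + 14))² = (-6*14*18)² = (-1512)² = 2286144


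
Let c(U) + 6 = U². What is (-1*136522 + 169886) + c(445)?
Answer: 231383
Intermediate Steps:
c(U) = -6 + U²
(-1*136522 + 169886) + c(445) = (-1*136522 + 169886) + (-6 + 445²) = (-136522 + 169886) + (-6 + 198025) = 33364 + 198019 = 231383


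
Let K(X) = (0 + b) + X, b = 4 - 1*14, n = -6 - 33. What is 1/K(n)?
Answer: -1/49 ≈ -0.020408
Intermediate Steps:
n = -39
b = -10 (b = 4 - 14 = -10)
K(X) = -10 + X (K(X) = (0 - 10) + X = -10 + X)
1/K(n) = 1/(-10 - 39) = 1/(-49) = -1/49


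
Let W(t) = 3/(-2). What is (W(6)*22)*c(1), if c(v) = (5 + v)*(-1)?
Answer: 198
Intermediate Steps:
W(t) = -3/2 (W(t) = 3*(-1/2) = -3/2)
c(v) = -5 - v
(W(6)*22)*c(1) = (-3/2*22)*(-5 - 1*1) = -33*(-5 - 1) = -33*(-6) = 198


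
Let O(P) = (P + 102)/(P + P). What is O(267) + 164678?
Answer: 29312807/178 ≈ 1.6468e+5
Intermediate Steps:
O(P) = (102 + P)/(2*P) (O(P) = (102 + P)/((2*P)) = (102 + P)*(1/(2*P)) = (102 + P)/(2*P))
O(267) + 164678 = (½)*(102 + 267)/267 + 164678 = (½)*(1/267)*369 + 164678 = 123/178 + 164678 = 29312807/178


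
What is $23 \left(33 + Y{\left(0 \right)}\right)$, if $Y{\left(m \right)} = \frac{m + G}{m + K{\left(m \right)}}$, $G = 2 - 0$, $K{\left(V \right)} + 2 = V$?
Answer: $736$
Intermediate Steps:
$K{\left(V \right)} = -2 + V$
$G = 2$ ($G = 2 + 0 = 2$)
$Y{\left(m \right)} = \frac{2 + m}{-2 + 2 m}$ ($Y{\left(m \right)} = \frac{m + 2}{m + \left(-2 + m\right)} = \frac{2 + m}{-2 + 2 m}$)
$23 \left(33 + Y{\left(0 \right)}\right) = 23 \left(33 + \frac{2 + 0}{2 \left(-1 + 0\right)}\right) = 23 \left(33 + \frac{1}{2} \frac{1}{-1} \cdot 2\right) = 23 \left(33 + \frac{1}{2} \left(-1\right) 2\right) = 23 \left(33 - 1\right) = 23 \cdot 32 = 736$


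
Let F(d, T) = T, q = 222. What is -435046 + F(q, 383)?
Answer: -434663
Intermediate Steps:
-435046 + F(q, 383) = -435046 + 383 = -434663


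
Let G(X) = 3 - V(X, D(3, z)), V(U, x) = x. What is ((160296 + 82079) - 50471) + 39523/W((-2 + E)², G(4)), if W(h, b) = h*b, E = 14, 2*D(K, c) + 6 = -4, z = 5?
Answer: 221112931/1152 ≈ 1.9194e+5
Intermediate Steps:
D(K, c) = -5 (D(K, c) = -3 + (½)*(-4) = -3 - 2 = -5)
G(X) = 8 (G(X) = 3 - 1*(-5) = 3 + 5 = 8)
W(h, b) = b*h
((160296 + 82079) - 50471) + 39523/W((-2 + E)², G(4)) = ((160296 + 82079) - 50471) + 39523/((8*(-2 + 14)²)) = (242375 - 50471) + 39523/((8*12²)) = 191904 + 39523/((8*144)) = 191904 + 39523/1152 = 221112931/1152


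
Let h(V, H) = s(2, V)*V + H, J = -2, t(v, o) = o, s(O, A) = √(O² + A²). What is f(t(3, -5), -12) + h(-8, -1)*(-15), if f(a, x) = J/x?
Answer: 91/6 + 240*√17 ≈ 1004.7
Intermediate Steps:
s(O, A) = √(A² + O²)
f(a, x) = -2/x
h(V, H) = H + V*√(4 + V²) (h(V, H) = √(V² + 2²)*V + H = √(V² + 4)*V + H = √(4 + V²)*V + H = V*√(4 + V²) + H = H + V*√(4 + V²))
f(t(3, -5), -12) + h(-8, -1)*(-15) = -2/(-12) + (-1 - 8*√(4 + (-8)²))*(-15) = -2*(-1/12) + (-1 - 8*√(4 + 64))*(-15) = ⅙ + (-1 - 16*√17)*(-15) = ⅙ + (15 + 240*√17) = 91/6 + 240*√17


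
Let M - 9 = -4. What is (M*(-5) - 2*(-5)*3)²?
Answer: 25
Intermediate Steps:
M = 5 (M = 9 - 4 = 5)
(M*(-5) - 2*(-5)*3)² = (5*(-5) - 2*(-5)*3)² = (-25 + 10*3)² = (-25 + 30)² = 5² = 25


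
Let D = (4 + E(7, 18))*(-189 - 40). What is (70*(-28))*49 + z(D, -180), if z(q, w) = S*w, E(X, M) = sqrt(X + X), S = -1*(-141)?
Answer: -121420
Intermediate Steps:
S = 141
E(X, M) = sqrt(2)*sqrt(X) (E(X, M) = sqrt(2*X) = sqrt(2)*sqrt(X))
D = -916 - 229*sqrt(14) (D = (4 + sqrt(2)*sqrt(7))*(-189 - 40) = (4 + sqrt(14))*(-229) = -916 - 229*sqrt(14) ≈ -1772.8)
z(q, w) = 141*w
(70*(-28))*49 + z(D, -180) = (70*(-28))*49 + 141*(-180) = -1960*49 - 25380 = -96040 - 25380 = -121420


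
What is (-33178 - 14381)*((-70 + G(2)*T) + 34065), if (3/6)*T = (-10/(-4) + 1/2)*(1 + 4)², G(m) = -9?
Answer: -1552563555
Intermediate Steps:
T = 150 (T = 2*((-10/(-4) + 1/2)*(1 + 4)²) = 2*((-10*(-¼) + 1*(½))*5²) = 2*((5/2 + ½)*25) = 2*(3*25) = 2*75 = 150)
(-33178 - 14381)*((-70 + G(2)*T) + 34065) = (-33178 - 14381)*((-70 - 9*150) + 34065) = -47559*((-70 - 1350) + 34065) = -47559*(-1420 + 34065) = -47559*32645 = -1552563555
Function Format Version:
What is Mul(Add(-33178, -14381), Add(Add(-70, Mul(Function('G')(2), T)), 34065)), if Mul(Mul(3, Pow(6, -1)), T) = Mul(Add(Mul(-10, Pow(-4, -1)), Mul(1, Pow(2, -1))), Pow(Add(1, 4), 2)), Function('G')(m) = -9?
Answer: -1552563555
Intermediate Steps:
T = 150 (T = Mul(2, Mul(Add(Mul(-10, Pow(-4, -1)), Mul(1, Pow(2, -1))), Pow(Add(1, 4), 2))) = Mul(2, Mul(Add(Mul(-10, Rational(-1, 4)), Mul(1, Rational(1, 2))), Pow(5, 2))) = Mul(2, Mul(Add(Rational(5, 2), Rational(1, 2)), 25)) = Mul(2, Mul(3, 25)) = Mul(2, 75) = 150)
Mul(Add(-33178, -14381), Add(Add(-70, Mul(Function('G')(2), T)), 34065)) = Mul(Add(-33178, -14381), Add(Add(-70, Mul(-9, 150)), 34065)) = Mul(-47559, Add(Add(-70, -1350), 34065)) = Mul(-47559, Add(-1420, 34065)) = Mul(-47559, 32645) = -1552563555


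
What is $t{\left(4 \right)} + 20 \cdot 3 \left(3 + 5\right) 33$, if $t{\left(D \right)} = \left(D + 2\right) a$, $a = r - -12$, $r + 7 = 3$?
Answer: $15888$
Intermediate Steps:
$r = -4$ ($r = -7 + 3 = -4$)
$a = 8$ ($a = -4 - -12 = -4 + 12 = 8$)
$t{\left(D \right)} = 16 + 8 D$ ($t{\left(D \right)} = \left(D + 2\right) 8 = \left(2 + D\right) 8 = 16 + 8 D$)
$t{\left(4 \right)} + 20 \cdot 3 \left(3 + 5\right) 33 = \left(16 + 8 \cdot 4\right) + 20 \cdot 3 \left(3 + 5\right) 33 = \left(16 + 32\right) + 20 \cdot 3 \cdot 8 \cdot 33 = 48 + 20 \cdot 24 \cdot 33 = 48 + 480 \cdot 33 = 48 + 15840 = 15888$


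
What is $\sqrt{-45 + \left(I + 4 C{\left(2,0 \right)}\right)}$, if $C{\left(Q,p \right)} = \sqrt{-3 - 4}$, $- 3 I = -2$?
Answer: $\frac{\sqrt{-399 + 36 i \sqrt{7}}}{3} \approx 0.7892 + 6.7049 i$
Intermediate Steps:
$I = \frac{2}{3}$ ($I = \left(- \frac{1}{3}\right) \left(-2\right) = \frac{2}{3} \approx 0.66667$)
$C{\left(Q,p \right)} = i \sqrt{7}$ ($C{\left(Q,p \right)} = \sqrt{-7} = i \sqrt{7}$)
$\sqrt{-45 + \left(I + 4 C{\left(2,0 \right)}\right)} = \sqrt{-45 + \left(\frac{2}{3} + 4 i \sqrt{7}\right)} = \sqrt{- \frac{133}{3} + 4 i \sqrt{7}}$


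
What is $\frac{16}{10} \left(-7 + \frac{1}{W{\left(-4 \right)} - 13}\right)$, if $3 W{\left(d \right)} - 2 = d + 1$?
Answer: $- \frac{283}{25} \approx -11.32$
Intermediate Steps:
$W{\left(d \right)} = 1 + \frac{d}{3}$ ($W{\left(d \right)} = \frac{2}{3} + \frac{d + 1}{3} = \frac{2}{3} + \frac{1 + d}{3} = \frac{2}{3} + \left(\frac{1}{3} + \frac{d}{3}\right) = 1 + \frac{d}{3}$)
$\frac{16}{10} \left(-7 + \frac{1}{W{\left(-4 \right)} - 13}\right) = \frac{16}{10} \left(-7 + \frac{1}{\left(1 + \frac{1}{3} \left(-4\right)\right) - 13}\right) = 16 \cdot \frac{1}{10} \left(-7 + \frac{1}{\left(1 - \frac{4}{3}\right) - 13}\right) = \frac{8 \left(-7 + \frac{1}{- \frac{1}{3} - 13}\right)}{5} = \frac{8 \left(-7 + \frac{1}{- \frac{40}{3}}\right)}{5} = \frac{8 \left(-7 - \frac{3}{40}\right)}{5} = \frac{8}{5} \left(- \frac{283}{40}\right) = - \frac{283}{25}$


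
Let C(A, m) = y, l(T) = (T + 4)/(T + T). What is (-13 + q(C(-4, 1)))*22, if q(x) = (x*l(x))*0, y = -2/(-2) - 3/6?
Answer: -286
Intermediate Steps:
l(T) = (4 + T)/(2*T) (l(T) = (4 + T)/((2*T)) = (4 + T)*(1/(2*T)) = (4 + T)/(2*T))
y = ½ (y = -2*(-½) - 3*⅙ = 1 - ½ = ½ ≈ 0.50000)
C(A, m) = ½
q(x) = 0 (q(x) = (x*((4 + x)/(2*x)))*0 = (2 + x/2)*0 = 0)
(-13 + q(C(-4, 1)))*22 = (-13 + 0)*22 = -13*22 = -286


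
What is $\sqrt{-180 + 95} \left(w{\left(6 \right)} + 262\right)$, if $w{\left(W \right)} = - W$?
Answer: $256 i \sqrt{85} \approx 2360.2 i$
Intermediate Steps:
$\sqrt{-180 + 95} \left(w{\left(6 \right)} + 262\right) = \sqrt{-180 + 95} \left(\left(-1\right) 6 + 262\right) = \sqrt{-85} \left(-6 + 262\right) = i \sqrt{85} \cdot 256 = 256 i \sqrt{85}$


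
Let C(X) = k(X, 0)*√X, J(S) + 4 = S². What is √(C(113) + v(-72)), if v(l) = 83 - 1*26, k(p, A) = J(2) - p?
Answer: √(57 - 113*√113) ≈ 33.826*I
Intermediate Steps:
J(S) = -4 + S²
k(p, A) = -p (k(p, A) = (-4 + 2²) - p = (-4 + 4) - p = 0 - p = -p)
v(l) = 57 (v(l) = 83 - 26 = 57)
C(X) = -X^(3/2) (C(X) = (-X)*√X = -X^(3/2))
√(C(113) + v(-72)) = √(-113^(3/2) + 57) = √(-113*√113 + 57) = √(57 - 113*√113)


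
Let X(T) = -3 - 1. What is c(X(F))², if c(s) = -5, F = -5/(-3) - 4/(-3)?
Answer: 25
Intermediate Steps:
F = 3 (F = -5*(-⅓) - 4*(-⅓) = 5/3 + 4/3 = 3)
X(T) = -4
c(X(F))² = (-5)² = 25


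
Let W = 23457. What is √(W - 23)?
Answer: √23434 ≈ 153.08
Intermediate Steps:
√(W - 23) = √(23457 - 23) = √23434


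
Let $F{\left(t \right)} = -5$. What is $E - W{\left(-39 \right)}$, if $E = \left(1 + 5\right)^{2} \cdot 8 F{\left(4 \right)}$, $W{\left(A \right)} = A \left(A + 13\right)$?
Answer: $-2454$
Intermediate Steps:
$W{\left(A \right)} = A \left(13 + A\right)$
$E = -1440$ ($E = \left(1 + 5\right)^{2} \cdot 8 \left(-5\right) = 6^{2} \cdot 8 \left(-5\right) = 36 \cdot 8 \left(-5\right) = 288 \left(-5\right) = -1440$)
$E - W{\left(-39 \right)} = -1440 - - 39 \left(13 - 39\right) = -1440 - \left(-39\right) \left(-26\right) = -1440 - 1014 = -2454$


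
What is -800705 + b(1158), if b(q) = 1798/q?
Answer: -463607296/579 ≈ -8.0070e+5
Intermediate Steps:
-800705 + b(1158) = -800705 + 1798/1158 = -800705 + 1798*(1/1158) = -800705 + 899/579 = -463607296/579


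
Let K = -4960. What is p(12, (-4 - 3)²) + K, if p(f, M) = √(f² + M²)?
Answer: -4960 + √2545 ≈ -4909.6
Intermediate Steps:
p(f, M) = √(M² + f²)
p(12, (-4 - 3)²) + K = √(((-4 - 3)²)² + 12²) - 4960 = √(((-7)²)² + 144) - 4960 = √(49² + 144) - 4960 = √(2401 + 144) - 4960 = √2545 - 4960 = -4960 + √2545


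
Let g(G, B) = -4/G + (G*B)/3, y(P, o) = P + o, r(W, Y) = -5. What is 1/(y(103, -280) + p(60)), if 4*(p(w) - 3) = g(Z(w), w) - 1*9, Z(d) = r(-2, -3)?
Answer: -20/4021 ≈ -0.0049739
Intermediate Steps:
Z(d) = -5
g(G, B) = -4/G + B*G/3 (g(G, B) = -4/G + (B*G)*(⅓) = -4/G + B*G/3)
p(w) = 19/20 - 5*w/12 (p(w) = 3 + ((-4/(-5) + (⅓)*w*(-5)) - 1*9)/4 = 3 + ((-4*(-⅕) - 5*w/3) - 9)/4 = 3 + ((⅘ - 5*w/3) - 9)/4 = 3 + (-41/5 - 5*w/3)/4 = 3 + (-41/20 - 5*w/12) = 19/20 - 5*w/12)
1/(y(103, -280) + p(60)) = 1/((103 - 280) + (19/20 - 5/12*60)) = 1/(-177 + (19/20 - 25)) = 1/(-177 - 481/20) = 1/(-4021/20) = -20/4021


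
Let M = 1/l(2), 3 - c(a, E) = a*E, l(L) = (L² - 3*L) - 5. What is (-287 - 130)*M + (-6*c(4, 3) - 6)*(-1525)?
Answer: -511983/7 ≈ -73140.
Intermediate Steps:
l(L) = -5 + L² - 3*L
c(a, E) = 3 - E*a (c(a, E) = 3 - a*E = 3 - E*a)
M = -⅐ (M = 1/(-5 + 2² - 3*2) = 1/(-5 + 4 - 6) = 1/(-7) = -⅐ ≈ -0.14286)
(-287 - 130)*M + (-6*c(4, 3) - 6)*(-1525) = (-287 - 130)*(-⅐) + (-6*(3 - 1*3*4) - 6)*(-1525) = -417*(-⅐) + (-6*(3 - 12) - 6)*(-1525) = 417/7 + (-6*(-9) - 6)*(-1525) = 417/7 + (54 - 6)*(-1525) = 417/7 + 48*(-1525) = 417/7 - 73200 = -511983/7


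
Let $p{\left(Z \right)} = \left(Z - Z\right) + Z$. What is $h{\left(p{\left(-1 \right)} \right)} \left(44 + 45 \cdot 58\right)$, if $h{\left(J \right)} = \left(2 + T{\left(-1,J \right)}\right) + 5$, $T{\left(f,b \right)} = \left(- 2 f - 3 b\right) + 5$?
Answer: $45118$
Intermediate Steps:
$p{\left(Z \right)} = Z$ ($p{\left(Z \right)} = 0 + Z = Z$)
$T{\left(f,b \right)} = 5 - 3 b - 2 f$ ($T{\left(f,b \right)} = \left(- 3 b - 2 f\right) + 5 = 5 - 3 b - 2 f$)
$h{\left(J \right)} = 14 - 3 J$ ($h{\left(J \right)} = \left(2 - \left(-7 + 3 J\right)\right) + 5 = \left(9 - 3 J\right) + 5 = 14 - 3 J$)
$h{\left(p{\left(-1 \right)} \right)} \left(44 + 45 \cdot 58\right) = \left(14 - -3\right) \left(44 + 45 \cdot 58\right) = \left(14 + 3\right) \left(44 + 2610\right) = 17 \cdot 2654 = 45118$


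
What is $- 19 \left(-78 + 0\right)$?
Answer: $1482$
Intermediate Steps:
$- 19 \left(-78 + 0\right) = \left(-19\right) \left(-78\right) = 1482$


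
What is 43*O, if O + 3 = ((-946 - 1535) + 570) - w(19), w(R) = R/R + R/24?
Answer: -1977097/24 ≈ -82379.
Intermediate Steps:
w(R) = 1 + R/24 (w(R) = 1 + R*(1/24) = 1 + R/24)
O = -45979/24 (O = -3 + (((-946 - 1535) + 570) - (1 + (1/24)*19)) = -3 + ((-2481 + 570) - (1 + 19/24)) = -3 + (-1911 - 1*43/24) = -3 + (-1911 - 43/24) = -3 - 45907/24 = -45979/24 ≈ -1915.8)
43*O = 43*(-45979/24) = -1977097/24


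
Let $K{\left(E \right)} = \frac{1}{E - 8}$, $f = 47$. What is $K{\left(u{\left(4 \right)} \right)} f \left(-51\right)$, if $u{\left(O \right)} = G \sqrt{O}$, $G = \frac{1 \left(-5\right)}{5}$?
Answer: $\frac{2397}{10} \approx 239.7$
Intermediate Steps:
$G = -1$ ($G = \left(-5\right) \frac{1}{5} = -1$)
$u{\left(O \right)} = - \sqrt{O}$
$K{\left(E \right)} = \frac{1}{-8 + E}$
$K{\left(u{\left(4 \right)} \right)} f \left(-51\right) = \frac{1}{-8 - \sqrt{4}} \cdot 47 \left(-51\right) = \frac{1}{-8 - 2} \cdot 47 \left(-51\right) = \frac{1}{-10} \cdot 47 \left(-51\right) = \left(- \frac{1}{10}\right) 47 \left(-51\right) = \left(- \frac{47}{10}\right) \left(-51\right) = \frac{2397}{10}$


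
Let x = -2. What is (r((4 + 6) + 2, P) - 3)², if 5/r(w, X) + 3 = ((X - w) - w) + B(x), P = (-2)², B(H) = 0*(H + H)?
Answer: 5476/529 ≈ 10.352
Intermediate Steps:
B(H) = 0 (B(H) = 0*(2*H) = 0)
P = 4
r(w, X) = 5/(-3 + X - 2*w) (r(w, X) = 5/(-3 + (((X - w) - w) + 0)) = 5/(-3 + ((X - 2*w) + 0)) = 5/(-3 + (X - 2*w)) = 5/(-3 + X - 2*w))
(r((4 + 6) + 2, P) - 3)² = (5/(-3 + 4 - 2*((4 + 6) + 2)) - 3)² = (5/(-3 + 4 - 2*(10 + 2)) - 3)² = (5/(-3 + 4 - 2*12) - 3)² = (5/(-3 + 4 - 24) - 3)² = (5/(-23) - 3)² = (5*(-1/23) - 3)² = (-5/23 - 3)² = (-74/23)² = 5476/529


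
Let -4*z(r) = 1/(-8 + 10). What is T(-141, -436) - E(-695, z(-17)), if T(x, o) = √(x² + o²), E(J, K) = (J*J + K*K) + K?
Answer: -30913593/64 + √209977 ≈ -4.8257e+5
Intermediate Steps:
z(r) = -⅛ (z(r) = -1/(4*(-8 + 10)) = -¼/2 = -¼*½ = -⅛)
E(J, K) = K + J² + K² (E(J, K) = (J² + K²) + K = K + J² + K²)
T(x, o) = √(o² + x²)
T(-141, -436) - E(-695, z(-17)) = √((-436)² + (-141)²) - (-⅛ + (-695)² + (-⅛)²) = √(190096 + 19881) - (-⅛ + 483025 + 1/64) = √209977 - 1*30913593/64 = √209977 - 30913593/64 = -30913593/64 + √209977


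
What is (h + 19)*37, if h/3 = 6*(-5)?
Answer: -2627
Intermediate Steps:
h = -90 (h = 3*(6*(-5)) = 3*(-30) = -90)
(h + 19)*37 = (-90 + 19)*37 = -71*37 = -2627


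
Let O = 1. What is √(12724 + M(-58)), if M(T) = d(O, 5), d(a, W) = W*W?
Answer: √12749 ≈ 112.91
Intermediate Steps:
d(a, W) = W²
M(T) = 25 (M(T) = 5² = 25)
√(12724 + M(-58)) = √(12724 + 25) = √12749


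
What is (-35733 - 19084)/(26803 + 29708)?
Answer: -7831/8073 ≈ -0.97002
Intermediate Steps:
(-35733 - 19084)/(26803 + 29708) = -54817/56511 = -54817*1/56511 = -7831/8073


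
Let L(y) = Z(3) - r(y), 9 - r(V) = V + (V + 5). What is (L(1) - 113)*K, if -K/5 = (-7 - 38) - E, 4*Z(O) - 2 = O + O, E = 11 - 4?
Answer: -29380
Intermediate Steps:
r(V) = 4 - 2*V (r(V) = 9 - (V + (V + 5)) = 9 - (V + (5 + V)) = 9 - (5 + 2*V) = 9 + (-5 - 2*V) = 4 - 2*V)
E = 7
Z(O) = ½ + O/2 (Z(O) = ½ + (O + O)/4 = ½ + (2*O)/4 = ½ + O/2)
L(y) = -2 + 2*y (L(y) = (½ + (½)*3) - (4 - 2*y) = (½ + 3/2) + (-4 + 2*y) = 2 + (-4 + 2*y) = -2 + 2*y)
K = 260 (K = -5*((-7 - 38) - 1*7) = -5*(-45 - 7) = -5*(-52) = 260)
(L(1) - 113)*K = ((-2 + 2*1) - 113)*260 = ((-2 + 2) - 113)*260 = (0 - 113)*260 = -113*260 = -29380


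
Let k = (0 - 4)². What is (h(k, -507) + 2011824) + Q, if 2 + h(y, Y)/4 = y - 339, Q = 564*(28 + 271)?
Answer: 2179160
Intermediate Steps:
k = 16 (k = (-4)² = 16)
Q = 168636 (Q = 564*299 = 168636)
h(y, Y) = -1364 + 4*y (h(y, Y) = -8 + 4*(y - 339) = -8 + 4*(-339 + y) = -8 + (-1356 + 4*y) = -1364 + 4*y)
(h(k, -507) + 2011824) + Q = ((-1364 + 4*16) + 2011824) + 168636 = ((-1364 + 64) + 2011824) + 168636 = (-1300 + 2011824) + 168636 = 2010524 + 168636 = 2179160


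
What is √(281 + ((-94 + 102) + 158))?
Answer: √447 ≈ 21.142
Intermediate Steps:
√(281 + ((-94 + 102) + 158)) = √(281 + (8 + 158)) = √(281 + 166) = √447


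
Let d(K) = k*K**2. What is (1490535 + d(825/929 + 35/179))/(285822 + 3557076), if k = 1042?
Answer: 41251144357830535/106266492770021538 ≈ 0.38819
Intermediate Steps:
d(K) = 1042*K**2
(1490535 + d(825/929 + 35/179))/(285822 + 3557076) = (1490535 + 1042*(825/929 + 35/179)**2)/(285822 + 3557076) = (1490535 + 1042*(825*(1/929) + 35*(1/179))**2)/3842898 = (1490535 + 1042*(825/929 + 35/179)**2)*(1/3842898) = (1490535 + 1042*(180190/166291)**2)*(1/3842898) = (1490535 + 1042*(32468436100/27652696681))*(1/3842898) = (1490535 + 33832110416200/27652696681)*(1/3842898) = (41251144357830535/27652696681)*(1/3842898) = 41251144357830535/106266492770021538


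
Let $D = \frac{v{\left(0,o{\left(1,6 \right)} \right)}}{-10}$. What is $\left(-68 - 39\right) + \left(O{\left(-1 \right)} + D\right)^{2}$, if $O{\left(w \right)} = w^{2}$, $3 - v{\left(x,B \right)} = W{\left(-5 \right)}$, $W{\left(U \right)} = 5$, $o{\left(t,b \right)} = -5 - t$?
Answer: $- \frac{2639}{25} \approx -105.56$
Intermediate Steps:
$v{\left(x,B \right)} = -2$ ($v{\left(x,B \right)} = 3 - 5 = -2$)
$D = \frac{1}{5}$ ($D = - \frac{2}{-10} = \left(-2\right) \left(- \frac{1}{10}\right) = \frac{1}{5} \approx 0.2$)
$\left(-68 - 39\right) + \left(O{\left(-1 \right)} + D\right)^{2} = \left(-68 - 39\right) + \left(\left(-1\right)^{2} + \frac{1}{5}\right)^{2} = \left(-68 - 39\right) + \left(1 + \frac{1}{5}\right)^{2} = -107 + \left(\frac{6}{5}\right)^{2} = -107 + \frac{36}{25} = - \frac{2639}{25}$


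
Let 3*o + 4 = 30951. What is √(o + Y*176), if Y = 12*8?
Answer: √244905/3 ≈ 164.96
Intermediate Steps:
Y = 96
o = 30947/3 (o = -4/3 + (⅓)*30951 = -4/3 + 10317 = 30947/3 ≈ 10316.)
√(o + Y*176) = √(30947/3 + 96*176) = √(30947/3 + 16896) = √(81635/3) = √244905/3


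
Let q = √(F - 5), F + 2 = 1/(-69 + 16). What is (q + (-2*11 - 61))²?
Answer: 364745/53 - 332*I*√4929/53 ≈ 6882.0 - 439.79*I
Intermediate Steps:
F = -107/53 (F = -2 + 1/(-69 + 16) = -2 + 1/(-53) = -2 - 1/53 = -107/53 ≈ -2.0189)
q = 2*I*√4929/53 (q = √(-107/53 - 5) = √(-372/53) = 2*I*√4929/53 ≈ 2.6493*I)
(q + (-2*11 - 61))² = (2*I*√4929/53 + (-2*11 - 61))² = (2*I*√4929/53 + (-22 - 61))² = (2*I*√4929/53 - 83)² = (-83 + 2*I*√4929/53)²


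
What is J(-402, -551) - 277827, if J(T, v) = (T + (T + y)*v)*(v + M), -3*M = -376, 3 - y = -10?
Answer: -274031030/3 ≈ -9.1344e+7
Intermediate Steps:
y = 13 (y = 3 - 1*(-10) = 3 + 10 = 13)
M = 376/3 (M = -⅓*(-376) = 376/3 ≈ 125.33)
J(T, v) = (376/3 + v)*(T + v*(13 + T)) (J(T, v) = (T + (T + 13)*v)*(v + 376/3) = (T + (13 + T)*v)*(376/3 + v) = (T + v*(13 + T))*(376/3 + v) = (376/3 + v)*(T + v*(13 + T)))
J(-402, -551) - 277827 = (13*(-551)² + (376/3)*(-402) + (4888/3)*(-551) - 402*(-551)² + (379/3)*(-402)*(-551)) - 277827 = (13*303601 - 50384 - 2693288/3 - 402*303601 + 27983086) - 277827 = (3946813 - 50384 - 2693288/3 - 122047602 + 27983086) - 277827 = -273197549/3 - 277827 = -274031030/3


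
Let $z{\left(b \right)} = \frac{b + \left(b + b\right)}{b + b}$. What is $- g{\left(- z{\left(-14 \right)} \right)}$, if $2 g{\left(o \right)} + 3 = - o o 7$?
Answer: $\frac{75}{8} \approx 9.375$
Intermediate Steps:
$z{\left(b \right)} = \frac{3}{2}$ ($z{\left(b \right)} = \frac{b + 2 b}{2 b} = 3 b \frac{1}{2 b} = \frac{3}{2}$)
$g{\left(o \right)} = - \frac{3}{2} - \frac{7 o^{2}}{2}$ ($g{\left(o \right)} = - \frac{3}{2} + \frac{- o o 7}{2} = - \frac{3}{2} + \frac{- o^{2} \cdot 7}{2} = - \frac{3}{2} + \frac{\left(-7\right) o^{2}}{2} = - \frac{3}{2} - \frac{7 o^{2}}{2}$)
$- g{\left(- z{\left(-14 \right)} \right)} = - (- \frac{3}{2} - \frac{7 \left(\left(-1\right) \frac{3}{2}\right)^{2}}{2}) = - (- \frac{3}{2} - \frac{7 \left(- \frac{3}{2}\right)^{2}}{2}) = - (- \frac{3}{2} - \frac{63}{8}) = \left(-1\right) \left(- \frac{75}{8}\right) = \frac{75}{8}$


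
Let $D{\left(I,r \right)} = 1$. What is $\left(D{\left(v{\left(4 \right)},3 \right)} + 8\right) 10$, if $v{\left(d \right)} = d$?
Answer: $90$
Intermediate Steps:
$\left(D{\left(v{\left(4 \right)},3 \right)} + 8\right) 10 = \left(1 + 8\right) 10 = 9 \cdot 10 = 90$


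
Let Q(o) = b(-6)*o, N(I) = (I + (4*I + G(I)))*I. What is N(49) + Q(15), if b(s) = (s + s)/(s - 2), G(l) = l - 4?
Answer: 28465/2 ≈ 14233.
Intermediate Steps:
G(l) = -4 + l
N(I) = I*(-4 + 6*I) (N(I) = (I + (4*I + (-4 + I)))*I = (I + (-4 + 5*I))*I = (-4 + 6*I)*I = I*(-4 + 6*I))
b(s) = 2*s/(-2 + s) (b(s) = (2*s)/(-2 + s) = 2*s/(-2 + s))
Q(o) = 3*o/2 (Q(o) = (2*(-6)/(-2 - 6))*o = (2*(-6)/(-8))*o = (2*(-6)*(-⅛))*o = 3*o/2)
N(49) + Q(15) = 2*49*(-2 + 3*49) + (3/2)*15 = 2*49*(-2 + 147) + 45/2 = 2*49*145 + 45/2 = 14210 + 45/2 = 28465/2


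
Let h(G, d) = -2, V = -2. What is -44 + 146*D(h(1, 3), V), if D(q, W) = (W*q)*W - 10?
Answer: -2672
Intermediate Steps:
D(q, W) = -10 + q*W**2 (D(q, W) = q*W**2 - 10 = -10 + q*W**2)
-44 + 146*D(h(1, 3), V) = -44 + 146*(-10 - 2*(-2)**2) = -44 + 146*(-10 - 2*4) = -44 + 146*(-10 - 8) = -44 + 146*(-18) = -44 - 2628 = -2672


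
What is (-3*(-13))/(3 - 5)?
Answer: -39/2 ≈ -19.500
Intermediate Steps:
(-3*(-13))/(3 - 5) = 39/(-2) = 39*(-1/2) = -39/2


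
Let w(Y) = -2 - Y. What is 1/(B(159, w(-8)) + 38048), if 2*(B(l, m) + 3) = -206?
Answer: 1/37942 ≈ 2.6356e-5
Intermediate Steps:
B(l, m) = -106 (B(l, m) = -3 + (½)*(-206) = -3 - 103 = -106)
1/(B(159, w(-8)) + 38048) = 1/(-106 + 38048) = 1/37942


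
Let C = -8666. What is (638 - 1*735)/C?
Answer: 97/8666 ≈ 0.011193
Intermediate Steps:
(638 - 1*735)/C = (638 - 1*735)/(-8666) = (638 - 735)*(-1/8666) = -97*(-1/8666) = 97/8666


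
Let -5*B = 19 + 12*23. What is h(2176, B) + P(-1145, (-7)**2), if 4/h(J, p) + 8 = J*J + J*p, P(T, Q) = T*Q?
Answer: -64613098829/1151646 ≈ -56105.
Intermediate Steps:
B = -59 (B = -(19 + 12*23)/5 = -(19 + 276)/5 = -1/5*295 = -59)
P(T, Q) = Q*T
h(J, p) = 4/(-8 + J**2 + J*p) (h(J, p) = 4/(-8 + (J*J + J*p)) = 4/(-8 + (J**2 + J*p)) = 4/(-8 + J**2 + J*p))
h(2176, B) + P(-1145, (-7)**2) = 4/(-8 + 2176**2 + 2176*(-59)) + (-7)**2*(-1145) = 4/(-8 + 4734976 - 128384) + 49*(-1145) = 4/4606584 - 56105 = 4*(1/4606584) - 56105 = 1/1151646 - 56105 = -64613098829/1151646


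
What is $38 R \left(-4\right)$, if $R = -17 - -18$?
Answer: $-152$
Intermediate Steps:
$R = 1$ ($R = -17 + 18 = 1$)
$38 R \left(-4\right) = 38 \cdot 1 \left(-4\right) = 38 \left(-4\right) = -152$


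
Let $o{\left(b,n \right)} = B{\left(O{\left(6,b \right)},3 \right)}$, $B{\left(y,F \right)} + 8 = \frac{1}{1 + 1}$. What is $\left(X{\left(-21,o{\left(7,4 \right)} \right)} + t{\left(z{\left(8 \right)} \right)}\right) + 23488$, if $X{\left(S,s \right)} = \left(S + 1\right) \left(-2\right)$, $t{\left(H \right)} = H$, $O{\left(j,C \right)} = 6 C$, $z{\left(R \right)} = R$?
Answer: $23536$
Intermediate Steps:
$B{\left(y,F \right)} = - \frac{15}{2}$ ($B{\left(y,F \right)} = -8 + \frac{1}{1 + 1} = -8 + \frac{1}{2} = - \frac{15}{2}$)
$o{\left(b,n \right)} = - \frac{15}{2}$
$X{\left(S,s \right)} = -2 - 2 S$ ($X{\left(S,s \right)} = \left(1 + S\right) \left(-2\right) = -2 - 2 S$)
$\left(X{\left(-21,o{\left(7,4 \right)} \right)} + t{\left(z{\left(8 \right)} \right)}\right) + 23488 = \left(\left(-2 - -42\right) + 8\right) + 23488 = \left(\left(-2 + 42\right) + 8\right) + 23488 = \left(40 + 8\right) + 23488 = 48 + 23488 = 23536$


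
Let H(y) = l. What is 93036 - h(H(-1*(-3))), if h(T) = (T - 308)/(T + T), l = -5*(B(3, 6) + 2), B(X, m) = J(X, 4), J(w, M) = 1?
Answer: 2790757/30 ≈ 93025.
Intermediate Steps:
B(X, m) = 1
l = -15 (l = -5*(1 + 2) = -5*3 = -15)
H(y) = -15
h(T) = (-308 + T)/(2*T) (h(T) = (-308 + T)/((2*T)) = (-308 + T)*(1/(2*T)) = (-308 + T)/(2*T))
93036 - h(H(-1*(-3))) = 93036 - (-308 - 15)/(2*(-15)) = 93036 - (-1)*(-323)/(2*15) = 93036 - 1*323/30 = 93036 - 323/30 = 2790757/30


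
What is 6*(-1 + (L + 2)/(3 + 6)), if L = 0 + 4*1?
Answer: -2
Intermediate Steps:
L = 4 (L = 0 + 4 = 4)
6*(-1 + (L + 2)/(3 + 6)) = 6*(-1 + (4 + 2)/(3 + 6)) = 6*(-1 + 6/9) = 6*(-1 + 6*(⅑)) = 6*(-1 + ⅔) = 6*(-⅓) = -2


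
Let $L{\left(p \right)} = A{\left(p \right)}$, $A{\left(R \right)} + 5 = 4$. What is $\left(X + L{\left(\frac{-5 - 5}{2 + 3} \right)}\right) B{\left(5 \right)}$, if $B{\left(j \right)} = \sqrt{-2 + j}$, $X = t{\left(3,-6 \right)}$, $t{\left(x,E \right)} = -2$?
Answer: $- 3 \sqrt{3} \approx -5.1962$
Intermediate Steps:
$A{\left(R \right)} = -1$ ($A{\left(R \right)} = -5 + 4 = -1$)
$X = -2$
$L{\left(p \right)} = -1$
$\left(X + L{\left(\frac{-5 - 5}{2 + 3} \right)}\right) B{\left(5 \right)} = \left(-2 - 1\right) \sqrt{-2 + 5} = - 3 \sqrt{3}$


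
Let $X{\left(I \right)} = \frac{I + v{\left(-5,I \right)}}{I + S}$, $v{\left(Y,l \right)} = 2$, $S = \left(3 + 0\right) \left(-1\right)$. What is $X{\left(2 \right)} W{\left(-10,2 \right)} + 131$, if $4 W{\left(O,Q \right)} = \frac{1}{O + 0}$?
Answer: $\frac{1311}{10} \approx 131.1$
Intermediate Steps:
$S = -3$ ($S = 3 \left(-1\right) = -3$)
$W{\left(O,Q \right)} = \frac{1}{4 O}$ ($W{\left(O,Q \right)} = \frac{1}{4 \left(O + 0\right)} = \frac{1}{4 O}$)
$X{\left(I \right)} = \frac{2 + I}{-3 + I}$ ($X{\left(I \right)} = \frac{I + 2}{I - 3} = \frac{2 + I}{-3 + I}$)
$X{\left(2 \right)} W{\left(-10,2 \right)} + 131 = \frac{2 + 2}{-3 + 2} \frac{1}{4 \left(-10\right)} + 131 = \frac{1}{-1} \cdot 4 \cdot \frac{1}{4} \left(- \frac{1}{10}\right) + 131 = \left(-1\right) 4 \left(- \frac{1}{40}\right) + 131 = \left(-4\right) \left(- \frac{1}{40}\right) + 131 = \frac{1}{10} + 131 = \frac{1311}{10}$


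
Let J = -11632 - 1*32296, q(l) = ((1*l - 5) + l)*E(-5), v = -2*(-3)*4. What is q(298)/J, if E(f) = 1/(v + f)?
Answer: -591/834632 ≈ -0.00070810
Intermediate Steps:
v = 24 (v = 6*4 = 24)
E(f) = 1/(24 + f)
q(l) = -5/19 + 2*l/19 (q(l) = ((1*l - 5) + l)/(24 - 5) = ((l - 5) + l)/19 = ((-5 + l) + l)*(1/19) = (-5 + 2*l)*(1/19) = -5/19 + 2*l/19)
J = -43928 (J = -11632 - 32296 = -43928)
q(298)/J = (-5/19 + (2/19)*298)/(-43928) = (-5/19 + 596/19)*(-1/43928) = (591/19)*(-1/43928) = -591/834632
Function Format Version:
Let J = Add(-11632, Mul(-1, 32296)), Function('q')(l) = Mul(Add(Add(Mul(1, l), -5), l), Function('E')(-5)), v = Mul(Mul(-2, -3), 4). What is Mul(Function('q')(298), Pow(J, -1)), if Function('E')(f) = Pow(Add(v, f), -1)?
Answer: Rational(-591, 834632) ≈ -0.00070810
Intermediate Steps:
v = 24 (v = Mul(6, 4) = 24)
Function('E')(f) = Pow(Add(24, f), -1)
Function('q')(l) = Add(Rational(-5, 19), Mul(Rational(2, 19), l)) (Function('q')(l) = Mul(Add(Add(Mul(1, l), -5), l), Pow(Add(24, -5), -1)) = Mul(Add(Add(l, -5), l), Pow(19, -1)) = Mul(Add(Add(-5, l), l), Rational(1, 19)) = Mul(Add(-5, Mul(2, l)), Rational(1, 19)) = Add(Rational(-5, 19), Mul(Rational(2, 19), l)))
J = -43928 (J = Add(-11632, -32296) = -43928)
Mul(Function('q')(298), Pow(J, -1)) = Mul(Add(Rational(-5, 19), Mul(Rational(2, 19), 298)), Pow(-43928, -1)) = Mul(Add(Rational(-5, 19), Rational(596, 19)), Rational(-1, 43928)) = Mul(Rational(591, 19), Rational(-1, 43928)) = Rational(-591, 834632)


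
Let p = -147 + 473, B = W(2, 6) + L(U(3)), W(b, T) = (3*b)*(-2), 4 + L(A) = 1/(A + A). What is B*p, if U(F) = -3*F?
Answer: -47107/9 ≈ -5234.1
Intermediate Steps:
L(A) = -4 + 1/(2*A) (L(A) = -4 + 1/(A + A) = -4 + 1/(2*A))
W(b, T) = -6*b
B = -289/18 (B = -6*2 + (-4 + 1/(2*((-3*3)))) = -12 + (-4 + (½)/(-9)) = -12 + (-4 + (½)*(-⅑)) = -12 + (-4 - 1/18) = -12 - 73/18 = -289/18 ≈ -16.056)
p = 326
B*p = -289/18*326 = -47107/9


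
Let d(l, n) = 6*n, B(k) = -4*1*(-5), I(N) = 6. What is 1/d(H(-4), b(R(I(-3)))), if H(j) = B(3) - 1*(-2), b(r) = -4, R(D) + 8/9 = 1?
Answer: -1/24 ≈ -0.041667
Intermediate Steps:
B(k) = 20 (B(k) = -4*(-5) = 20)
R(D) = 1/9 (R(D) = -8/9 + 1 = 1/9)
H(j) = 22 (H(j) = 20 - 1*(-2) = 20 + 2 = 22)
1/d(H(-4), b(R(I(-3)))) = 1/(6*(-4)) = 1/(-24) = -1/24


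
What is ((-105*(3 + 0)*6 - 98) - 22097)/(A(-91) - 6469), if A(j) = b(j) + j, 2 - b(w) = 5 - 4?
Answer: 24085/6559 ≈ 3.6721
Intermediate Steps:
b(w) = 1 (b(w) = 2 - (5 - 4) = 2 - 1*1 = 2 - 1 = 1)
A(j) = 1 + j
((-105*(3 + 0)*6 - 98) - 22097)/(A(-91) - 6469) = ((-105*(3 + 0)*6 - 98) - 22097)/((1 - 91) - 6469) = ((-315*6 - 98) - 22097)/(-90 - 6469) = ((-105*18 - 98) - 22097)/(-6559) = ((-1890 - 98) - 22097)*(-1/6559) = (-1988 - 22097)*(-1/6559) = -24085*(-1/6559) = 24085/6559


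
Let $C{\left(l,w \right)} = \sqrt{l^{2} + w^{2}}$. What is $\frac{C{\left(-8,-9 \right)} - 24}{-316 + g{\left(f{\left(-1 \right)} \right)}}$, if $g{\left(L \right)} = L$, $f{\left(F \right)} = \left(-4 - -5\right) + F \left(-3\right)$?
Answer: $\frac{1}{13} - \frac{\sqrt{145}}{312} \approx 0.038328$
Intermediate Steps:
$f{\left(F \right)} = 1 - 3 F$ ($f{\left(F \right)} = \left(-4 + 5\right) - 3 F = 1 - 3 F$)
$\frac{C{\left(-8,-9 \right)} - 24}{-316 + g{\left(f{\left(-1 \right)} \right)}} = \frac{\sqrt{\left(-8\right)^{2} + \left(-9\right)^{2}} - 24}{-316 + \left(1 - -3\right)} = \frac{\sqrt{64 + 81} - 24}{-316 + \left(1 + 3\right)} = \frac{\sqrt{145} - 24}{-316 + 4} = \frac{-24 + \sqrt{145}}{-312} = \left(-24 + \sqrt{145}\right) \left(- \frac{1}{312}\right) = \frac{1}{13} - \frac{\sqrt{145}}{312}$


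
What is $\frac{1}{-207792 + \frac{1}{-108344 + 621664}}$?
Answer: $- \frac{513320}{106663789439} \approx -4.8125 \cdot 10^{-6}$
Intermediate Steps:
$\frac{1}{-207792 + \frac{1}{-108344 + 621664}} = \frac{1}{-207792 + \frac{1}{513320}} = \frac{1}{- \frac{106663789439}{513320}} = - \frac{513320}{106663789439}$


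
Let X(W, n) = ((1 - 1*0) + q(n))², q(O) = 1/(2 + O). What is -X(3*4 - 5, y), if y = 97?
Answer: -10000/9801 ≈ -1.0203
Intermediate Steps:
X(W, n) = (1 + 1/(2 + n))² (X(W, n) = ((1 - 1*0) + 1/(2 + n))² = ((1 + 0) + 1/(2 + n))² = (1 + 1/(2 + n))²)
-X(3*4 - 5, y) = -(3 + 97)²/(2 + 97)² = -100²/99² = -10000/9801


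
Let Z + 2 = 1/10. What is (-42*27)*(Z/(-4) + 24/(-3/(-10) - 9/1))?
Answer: 1501983/580 ≈ 2589.6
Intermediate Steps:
Z = -19/10 (Z = -2 + 1/10 = -2 + ⅒ = -19/10 ≈ -1.9000)
(-42*27)*(Z/(-4) + 24/(-3/(-10) - 9/1)) = (-42*27)*(-19/10/(-4) + 24/(-3/(-10) - 9/1)) = -1134*(-19/10*(-¼) + 24/(-3*(-⅒) - 9*1)) = -1134*(19/40 + 24/(3/10 - 9)) = -1134*(19/40 + 24/(-87/10)) = -1134*(19/40 + 24*(-10/87)) = -1134*(19/40 - 80/29) = -1134*(-2649/1160) = 1501983/580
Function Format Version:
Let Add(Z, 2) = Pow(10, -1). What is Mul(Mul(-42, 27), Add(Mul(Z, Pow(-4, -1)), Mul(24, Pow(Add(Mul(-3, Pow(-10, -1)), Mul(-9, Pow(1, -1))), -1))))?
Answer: Rational(1501983, 580) ≈ 2589.6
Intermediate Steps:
Z = Rational(-19, 10) (Z = Add(-2, Pow(10, -1)) = Add(-2, Rational(1, 10)) = Rational(-19, 10) ≈ -1.9000)
Mul(Mul(-42, 27), Add(Mul(Z, Pow(-4, -1)), Mul(24, Pow(Add(Mul(-3, Pow(-10, -1)), Mul(-9, Pow(1, -1))), -1)))) = Mul(Mul(-42, 27), Add(Mul(Rational(-19, 10), Pow(-4, -1)), Mul(24, Pow(Add(Mul(-3, Pow(-10, -1)), Mul(-9, Pow(1, -1))), -1)))) = Mul(-1134, Add(Mul(Rational(-19, 10), Rational(-1, 4)), Mul(24, Pow(Add(Mul(-3, Rational(-1, 10)), Mul(-9, 1)), -1)))) = Mul(-1134, Add(Rational(19, 40), Mul(24, Pow(Add(Rational(3, 10), -9), -1)))) = Mul(-1134, Add(Rational(19, 40), Mul(24, Pow(Rational(-87, 10), -1)))) = Mul(-1134, Add(Rational(19, 40), Mul(24, Rational(-10, 87)))) = Mul(-1134, Add(Rational(19, 40), Rational(-80, 29))) = Mul(-1134, Rational(-2649, 1160)) = Rational(1501983, 580)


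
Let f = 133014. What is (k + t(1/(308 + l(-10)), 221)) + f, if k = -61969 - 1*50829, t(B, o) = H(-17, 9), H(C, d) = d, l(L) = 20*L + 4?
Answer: 20225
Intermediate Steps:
l(L) = 4 + 20*L
t(B, o) = 9
k = -112798 (k = -61969 - 50829 = -112798)
(k + t(1/(308 + l(-10)), 221)) + f = (-112798 + 9) + 133014 = -112789 + 133014 = 20225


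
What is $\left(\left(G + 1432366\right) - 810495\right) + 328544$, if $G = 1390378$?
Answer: $2340793$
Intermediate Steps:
$\left(\left(G + 1432366\right) - 810495\right) + 328544 = \left(\left(1390378 + 1432366\right) - 810495\right) + 328544 = \left(2822744 - 810495\right) + 328544 = 2012249 + 328544 = 2340793$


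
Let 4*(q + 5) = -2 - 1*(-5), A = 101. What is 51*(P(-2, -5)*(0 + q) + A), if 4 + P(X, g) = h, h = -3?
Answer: 26673/4 ≈ 6668.3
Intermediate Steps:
P(X, g) = -7 (P(X, g) = -4 - 3 = -7)
q = -17/4 (q = -5 + (-2 - 1*(-5))/4 = -5 + (-2 + 5)/4 = -5 + (¼)*3 = -5 + ¾ = -17/4 ≈ -4.2500)
51*(P(-2, -5)*(0 + q) + A) = 51*(-7*(0 - 17/4) + 101) = 51*(-7*(-17/4) + 101) = 51*(119/4 + 101) = 51*(523/4) = 26673/4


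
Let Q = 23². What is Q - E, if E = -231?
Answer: 760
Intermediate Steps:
Q = 529
Q - E = 529 - 1*(-231) = 529 + 231 = 760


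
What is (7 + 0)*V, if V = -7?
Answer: -49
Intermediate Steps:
(7 + 0)*V = (7 + 0)*(-7) = 7*(-7) = -49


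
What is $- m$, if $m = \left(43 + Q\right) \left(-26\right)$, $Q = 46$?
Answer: $2314$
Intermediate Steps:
$m = -2314$ ($m = \left(43 + 46\right) \left(-26\right) = 89 \left(-26\right) = -2314$)
$- m = \left(-1\right) \left(-2314\right) = 2314$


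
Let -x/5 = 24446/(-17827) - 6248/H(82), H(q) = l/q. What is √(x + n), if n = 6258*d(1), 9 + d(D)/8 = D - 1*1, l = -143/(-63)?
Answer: √36414550570295794/231751 ≈ 823.41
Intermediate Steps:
l = 143/63 (l = -143*(-1/63) = 143/63 ≈ 2.2698)
d(D) = -80 + 8*D (d(D) = -72 + 8*(D - 1*1) = -72 + 8*(D - 1) = -72 + 8*(-1 + D) = -72 + (-8 + 8*D) = -80 + 8*D)
H(q) = 143/(63*q)
x = 261549349870/231751 (x = -5*(24446/(-17827) - 6248/((143/63)/82)) = -5*(24446*(-1/17827) - 6248/((143/63)*(1/82))) = -5*(-24446/17827 - 6248/143/5166) = -5*(-24446/17827 - 6248*5166/143) = -5*(-24446/17827 - 2934288/13) = -5*(-52309869974/231751) = 261549349870/231751 ≈ 1.1286e+6)
n = -450576 (n = 6258*(-80 + 8*1) = 6258*(-80 + 8) = 6258*(-72) = -450576)
√(x + n) = √(261549349870/231751 - 450576) = √(157127911294/231751) = √36414550570295794/231751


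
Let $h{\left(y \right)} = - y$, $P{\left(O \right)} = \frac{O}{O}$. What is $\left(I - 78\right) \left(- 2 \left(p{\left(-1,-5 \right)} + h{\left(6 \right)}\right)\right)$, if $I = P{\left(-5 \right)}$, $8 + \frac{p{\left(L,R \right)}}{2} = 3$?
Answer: $-2464$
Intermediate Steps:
$P{\left(O \right)} = 1$
$p{\left(L,R \right)} = -10$ ($p{\left(L,R \right)} = -16 + 2 \cdot 3 = -16 + 6 = -10$)
$I = 1$
$\left(I - 78\right) \left(- 2 \left(p{\left(-1,-5 \right)} + h{\left(6 \right)}\right)\right) = \left(1 - 78\right) \left(- 2 \left(-10 - 6\right)\right) = - 77 \left(- 2 \left(-10 - 6\right)\right) = - 77 \left(\left(-2\right) \left(-16\right)\right) = \left(-77\right) 32 = -2464$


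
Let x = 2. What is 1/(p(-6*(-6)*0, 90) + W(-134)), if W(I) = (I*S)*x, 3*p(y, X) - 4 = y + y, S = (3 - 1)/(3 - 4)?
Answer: 3/1612 ≈ 0.0018610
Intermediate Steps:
S = -2 (S = 2/(-1) = 2*(-1) = -2)
p(y, X) = 4/3 + 2*y/3 (p(y, X) = 4/3 + (y + y)/3 = 4/3 + (2*y)/3 = 4/3 + 2*y/3)
W(I) = -4*I (W(I) = (I*(-2))*2 = -2*I*2 = -4*I)
1/(p(-6*(-6)*0, 90) + W(-134)) = 1/((4/3 + 2*(-6*(-6)*0)/3) - 4*(-134)) = 1/((4/3 + 2*(36*0)/3) + 536) = 1/((4/3 + (⅔)*0) + 536) = 1/((4/3 + 0) + 536) = 1/(4/3 + 536) = 1/(1612/3) = 3/1612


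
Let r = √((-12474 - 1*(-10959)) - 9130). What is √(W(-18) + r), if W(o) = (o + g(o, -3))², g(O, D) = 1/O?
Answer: √(105625 + 324*I*√10645)/18 ≈ 18.275 + 2.8229*I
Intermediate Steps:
r = I*√10645 (r = √((-12474 + 10959) - 9130) = √(-1515 - 9130) = √(-10645) = I*√10645 ≈ 103.17*I)
W(o) = (o + 1/o)²
√(W(-18) + r) = √((1 + (-18)²)²/(-18)² + I*√10645) = √((1 + 324)²/324 + I*√10645) = √((1/324)*325² + I*√10645) = √((1/324)*105625 + I*√10645) = √(105625/324 + I*√10645)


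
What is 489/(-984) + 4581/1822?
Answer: 602791/298808 ≈ 2.0173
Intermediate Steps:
489/(-984) + 4581/1822 = 489*(-1/984) + 4581*(1/1822) = -163/328 + 4581/1822 = 602791/298808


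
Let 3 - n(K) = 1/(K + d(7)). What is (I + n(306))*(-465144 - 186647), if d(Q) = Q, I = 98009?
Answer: -19995484609205/313 ≈ -6.3883e+10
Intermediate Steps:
n(K) = 3 - 1/(7 + K) (n(K) = 3 - 1/(K + 7) = 3 - 1/(7 + K))
(I + n(306))*(-465144 - 186647) = (98009 + (20 + 3*306)/(7 + 306))*(-465144 - 186647) = (98009 + (20 + 918)/313)*(-651791) = (98009 + (1/313)*938)*(-651791) = (98009 + 938/313)*(-651791) = (30677755/313)*(-651791) = -19995484609205/313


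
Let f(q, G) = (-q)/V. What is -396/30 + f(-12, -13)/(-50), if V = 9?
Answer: -992/75 ≈ -13.227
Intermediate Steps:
f(q, G) = -q/9
-396/30 + f(-12, -13)/(-50) = -396/30 - 1/9*(-12)/(-50) = -396*1/30 + (4/3)*(-1/50) = -66/5 - 2/75 = -992/75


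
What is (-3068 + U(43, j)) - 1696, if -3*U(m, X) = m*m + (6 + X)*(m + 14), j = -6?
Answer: -16141/3 ≈ -5380.3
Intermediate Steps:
U(m, X) = -m²/3 - (6 + X)*(14 + m)/3 (U(m, X) = -(m*m + (6 + X)*(m + 14))/3 = -(m² + (6 + X)*(14 + m))/3 = -m²/3 - (6 + X)*(14 + m)/3)
(-3068 + U(43, j)) - 1696 = (-3068 + (-28 - 2*43 - 14/3*(-6) - ⅓*43² - ⅓*(-6)*43)) - 1696 = (-3068 + (-28 - 86 + 28 - ⅓*1849 + 86)) - 1696 = (-3068 + (-28 - 86 + 28 - 1849/3 + 86)) - 1696 = (-3068 - 1849/3) - 1696 = -11053/3 - 1696 = -16141/3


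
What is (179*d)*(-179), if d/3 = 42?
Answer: -4037166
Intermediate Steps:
d = 126 (d = 3*42 = 126)
(179*d)*(-179) = (179*126)*(-179) = 22554*(-179) = -4037166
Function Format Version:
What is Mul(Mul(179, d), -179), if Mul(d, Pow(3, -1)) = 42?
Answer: -4037166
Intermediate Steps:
d = 126 (d = Mul(3, 42) = 126)
Mul(Mul(179, d), -179) = Mul(Mul(179, 126), -179) = Mul(22554, -179) = -4037166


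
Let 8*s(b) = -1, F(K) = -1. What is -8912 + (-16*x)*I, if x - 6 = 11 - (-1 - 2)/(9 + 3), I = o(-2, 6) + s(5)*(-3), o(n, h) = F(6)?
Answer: -17479/2 ≈ -8739.5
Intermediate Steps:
o(n, h) = -1
s(b) = -⅛ (s(b) = (⅛)*(-1) = -⅛)
I = -5/8 (I = -1 - ⅛*(-3) = -1 + 3/8 = -5/8 ≈ -0.62500)
x = 69/4 (x = 6 + (11 - (-1 - 2)/(9 + 3)) = 6 + (11 - (-3)/12) = 6 + (11 - 1*(-¼)) = 6 + (11 + ¼) = 6 + 45/4 = 69/4 ≈ 17.250)
-8912 + (-16*x)*I = -8912 - 16*69/4*(-5/8) = -8912 - 276*(-5/8) = -8912 + 345/2 = -17479/2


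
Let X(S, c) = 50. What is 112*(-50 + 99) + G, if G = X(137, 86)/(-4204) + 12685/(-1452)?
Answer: 8361623291/1526052 ≈ 5479.3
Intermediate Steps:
G = -13350085/1526052 (G = 50/(-4204) + 12685/(-1452) = 50*(-1/4204) + 12685*(-1/1452) = -25/2102 - 12685/1452 = -13350085/1526052 ≈ -8.7481)
112*(-50 + 99) + G = 112*(-50 + 99) - 13350085/1526052 = 112*49 - 13350085/1526052 = 5488 - 13350085/1526052 = 8361623291/1526052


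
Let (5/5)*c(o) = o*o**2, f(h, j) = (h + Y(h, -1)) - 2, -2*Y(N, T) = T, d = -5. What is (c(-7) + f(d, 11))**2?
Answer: 488601/4 ≈ 1.2215e+5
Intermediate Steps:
Y(N, T) = -T/2
f(h, j) = -3/2 + h (f(h, j) = (h - 1/2*(-1)) - 2 = (h + 1/2) - 2 = (1/2 + h) - 2 = -3/2 + h)
c(o) = o**3 (c(o) = o*o**2 = o**3)
(c(-7) + f(d, 11))**2 = ((-7)**3 + (-3/2 - 5))**2 = (-343 - 13/2)**2 = (-699/2)**2 = 488601/4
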